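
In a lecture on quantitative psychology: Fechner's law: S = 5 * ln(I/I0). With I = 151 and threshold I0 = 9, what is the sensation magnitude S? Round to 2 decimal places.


S = 5 * ln(151/9)
I/I0 = 16.777778
ln(16.777778) = 2.8201
S = 5 * 2.8201
= 14.10


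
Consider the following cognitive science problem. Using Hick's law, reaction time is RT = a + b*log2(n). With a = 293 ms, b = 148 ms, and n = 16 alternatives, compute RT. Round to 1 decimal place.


RT = 293 + 148 * log2(16)
log2(16) = 4.0
RT = 293 + 148 * 4.0
= 293 + 592.0
= 885.0 ms


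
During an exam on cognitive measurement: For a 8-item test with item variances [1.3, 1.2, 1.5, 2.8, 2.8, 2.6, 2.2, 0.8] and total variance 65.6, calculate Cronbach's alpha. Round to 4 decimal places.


alpha = (k/(k-1)) * (1 - sum(s_i^2)/s_total^2)
sum(item variances) = 15.2
k/(k-1) = 8/7 = 1.142857
1 - 15.2/65.6 = 1 - 0.231707 = 0.768293
alpha = 1.142857 * 0.768293
= 0.8780


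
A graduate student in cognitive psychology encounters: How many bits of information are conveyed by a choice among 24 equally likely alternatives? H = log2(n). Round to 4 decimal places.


H = log2(n)
H = log2(24)
= 4.5850


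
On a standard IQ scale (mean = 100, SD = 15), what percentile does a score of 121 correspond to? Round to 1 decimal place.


z = (IQ - mean) / SD
z = (121 - 100) / 15 = 1.4
Percentile = Phi(1.4) * 100
Phi(1.4) = 0.919243
= 91.9


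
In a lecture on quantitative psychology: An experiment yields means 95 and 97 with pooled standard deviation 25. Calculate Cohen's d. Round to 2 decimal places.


Cohen's d = (M1 - M2) / S_pooled
= (95 - 97) / 25
= -2 / 25
= -0.08


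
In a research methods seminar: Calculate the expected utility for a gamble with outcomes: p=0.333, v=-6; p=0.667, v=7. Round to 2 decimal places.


EU = sum(p_i * v_i)
0.333 * -6 = -1.998
0.667 * 7 = 4.669
EU = -1.998 + 4.669
= 2.67


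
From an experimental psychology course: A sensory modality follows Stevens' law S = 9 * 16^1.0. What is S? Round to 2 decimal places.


S = 9 * 16^1.0
16^1.0 = 16.0
S = 9 * 16.0
= 144.00


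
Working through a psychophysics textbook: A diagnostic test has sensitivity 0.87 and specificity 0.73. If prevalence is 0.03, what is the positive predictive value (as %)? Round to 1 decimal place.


PPV = (sens * prev) / (sens * prev + (1-spec) * (1-prev))
Numerator = 0.87 * 0.03 = 0.0261
P(positive and no disease) = (1 - spec) * (1 - prev) = (1 - 0.73) * (1 - 0.03) = 0.2619
Denominator = 0.0261 + 0.2619 = 0.288
PPV = 0.0261 / 0.288 = 0.090625
As percentage = 9.1


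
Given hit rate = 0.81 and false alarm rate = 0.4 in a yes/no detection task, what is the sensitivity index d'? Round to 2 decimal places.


d' = z(HR) - z(FAR)
z(0.81) = 0.8779
z(0.4) = -0.2533
d' = 0.8779 - -0.2533
= 1.13


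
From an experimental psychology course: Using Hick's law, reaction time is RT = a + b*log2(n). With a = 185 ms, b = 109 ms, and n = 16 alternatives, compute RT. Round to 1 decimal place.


RT = 185 + 109 * log2(16)
log2(16) = 4.0
RT = 185 + 109 * 4.0
= 185 + 436.0
= 621.0 ms


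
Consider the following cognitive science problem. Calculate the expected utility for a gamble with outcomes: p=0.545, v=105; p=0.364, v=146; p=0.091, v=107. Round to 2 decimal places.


EU = sum(p_i * v_i)
0.545 * 105 = 57.225
0.364 * 146 = 53.144
0.091 * 107 = 9.737
EU = 57.225 + 53.144 + 9.737
= 120.11


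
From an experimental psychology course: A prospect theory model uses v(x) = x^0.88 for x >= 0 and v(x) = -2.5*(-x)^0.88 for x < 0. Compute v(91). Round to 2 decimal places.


Since x = 91 >= 0, use v(x) = x^0.88
91^0.88 = 52.961
v(91) = 52.96


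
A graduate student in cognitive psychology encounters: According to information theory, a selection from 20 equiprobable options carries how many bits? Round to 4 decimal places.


H = log2(n)
H = log2(20)
= 4.3219


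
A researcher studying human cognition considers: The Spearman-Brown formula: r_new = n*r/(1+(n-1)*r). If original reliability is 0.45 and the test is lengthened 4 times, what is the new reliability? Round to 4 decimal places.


r_new = n*r / (1 + (n-1)*r)
Numerator = 4 * 0.45 = 1.8
Denominator = 1 + 3 * 0.45 = 2.35
r_new = 1.8 / 2.35
= 0.7660


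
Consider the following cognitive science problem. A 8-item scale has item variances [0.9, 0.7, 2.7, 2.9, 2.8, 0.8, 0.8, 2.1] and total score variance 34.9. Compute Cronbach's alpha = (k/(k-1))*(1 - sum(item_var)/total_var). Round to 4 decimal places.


alpha = (k/(k-1)) * (1 - sum(s_i^2)/s_total^2)
sum(item variances) = 13.7
k/(k-1) = 8/7 = 1.142857
1 - 13.7/34.9 = 1 - 0.39255 = 0.60745
alpha = 1.142857 * 0.60745
= 0.6942


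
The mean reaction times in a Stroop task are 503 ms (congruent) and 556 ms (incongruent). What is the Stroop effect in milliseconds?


Stroop effect = RT(incongruent) - RT(congruent)
= 556 - 503
= 53 ms


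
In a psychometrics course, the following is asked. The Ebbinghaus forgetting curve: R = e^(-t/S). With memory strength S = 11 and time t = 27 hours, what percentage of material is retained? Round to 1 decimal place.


R = e^(-t/S)
-t/S = -27/11 = -2.454545
R = e^(-2.454545) = 0.085902
Percentage = 0.085902 * 100
= 8.6


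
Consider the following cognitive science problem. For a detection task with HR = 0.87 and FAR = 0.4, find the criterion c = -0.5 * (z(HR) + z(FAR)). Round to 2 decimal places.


c = -0.5 * (z(HR) + z(FAR))
z(0.87) = 1.1264
z(0.4) = -0.2533
c = -0.5 * (1.1264 + -0.2533)
= -0.5 * 0.8731
= -0.44


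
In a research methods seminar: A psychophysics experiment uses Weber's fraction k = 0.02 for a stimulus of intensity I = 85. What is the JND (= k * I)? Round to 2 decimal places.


JND = k * I
JND = 0.02 * 85
= 1.70


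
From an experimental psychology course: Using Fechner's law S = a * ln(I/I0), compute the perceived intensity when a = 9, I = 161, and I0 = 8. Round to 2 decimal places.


S = 9 * ln(161/8)
I/I0 = 20.125
ln(20.125) = 3.002
S = 9 * 3.002
= 27.02


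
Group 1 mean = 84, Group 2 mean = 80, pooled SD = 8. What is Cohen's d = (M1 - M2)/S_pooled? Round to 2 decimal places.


Cohen's d = (M1 - M2) / S_pooled
= (84 - 80) / 8
= 4 / 8
= 0.50


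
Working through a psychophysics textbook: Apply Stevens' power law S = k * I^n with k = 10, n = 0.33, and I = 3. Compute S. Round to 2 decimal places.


S = 10 * 3^0.33
3^0.33 = 1.437
S = 10 * 1.437
= 14.37


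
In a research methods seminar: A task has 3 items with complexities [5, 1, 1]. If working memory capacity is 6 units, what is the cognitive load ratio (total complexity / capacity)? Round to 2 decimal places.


Total complexity = 5 + 1 + 1 = 7
Load = total / capacity = 7 / 6
= 1.17


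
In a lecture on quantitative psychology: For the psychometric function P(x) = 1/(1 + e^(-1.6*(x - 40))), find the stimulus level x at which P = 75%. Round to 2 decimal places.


At P = 0.75: 0.75 = 1/(1 + e^(-k*(x-x0)))
Solving: e^(-k*(x-x0)) = 1/3
x = x0 + ln(3)/k
ln(3) = 1.0986
x = 40 + 1.0986/1.6
= 40 + 0.6866
= 40.69


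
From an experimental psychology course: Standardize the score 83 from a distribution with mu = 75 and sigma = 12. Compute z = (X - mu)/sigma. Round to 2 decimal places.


z = (X - mu) / sigma
= (83 - 75) / 12
= 8 / 12
= 0.67


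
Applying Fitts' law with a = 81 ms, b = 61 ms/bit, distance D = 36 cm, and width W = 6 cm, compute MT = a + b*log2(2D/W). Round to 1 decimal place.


MT = 81 + 61 * log2(2*36/6)
2D/W = 12.0
log2(12.0) = 3.585
MT = 81 + 61 * 3.585
= 299.7 ms


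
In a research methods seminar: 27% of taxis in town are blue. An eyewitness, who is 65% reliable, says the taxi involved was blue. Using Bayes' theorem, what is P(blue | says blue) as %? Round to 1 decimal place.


P(blue | says blue) = P(says blue | blue)*P(blue) / [P(says blue | blue)*P(blue) + P(says blue | not blue)*P(not blue)]
Numerator = 0.65 * 0.27 = 0.1755
False identification = 0.35 * 0.73 = 0.2555
P = 0.1755 / (0.1755 + 0.2555)
= 0.1755 / 0.431
As percentage = 40.7


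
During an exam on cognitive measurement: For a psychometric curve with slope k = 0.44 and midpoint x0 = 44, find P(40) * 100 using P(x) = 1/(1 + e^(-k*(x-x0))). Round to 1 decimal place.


P(x) = 1/(1 + e^(-0.44*(40 - 44)))
Exponent = -0.44 * -4 = 1.76
e^(1.76) = 5.812437
P = 1/(1 + 5.812437) = 0.14679
Percentage = 14.7


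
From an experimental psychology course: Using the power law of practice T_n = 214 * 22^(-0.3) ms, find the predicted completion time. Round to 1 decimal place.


T_n = 214 * 22^(-0.3)
22^(-0.3) = 0.395615
T_n = 214 * 0.395615
= 84.7 ms


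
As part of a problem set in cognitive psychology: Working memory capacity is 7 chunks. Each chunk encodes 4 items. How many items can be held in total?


Total items = chunks * items_per_chunk
= 7 * 4
= 28


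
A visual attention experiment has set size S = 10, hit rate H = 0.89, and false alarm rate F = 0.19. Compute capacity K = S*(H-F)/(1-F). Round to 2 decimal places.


K = S * (H - F) / (1 - F)
H - F = 0.7
1 - F = 0.81
K = 10 * 0.7 / 0.81
= 8.64


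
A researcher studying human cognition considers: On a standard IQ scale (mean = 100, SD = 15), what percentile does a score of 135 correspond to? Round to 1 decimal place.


z = (IQ - mean) / SD
z = (135 - 100) / 15 = 2.3333
Percentile = Phi(2.3333) * 100
Phi(2.3333) = 0.990184
= 99.0


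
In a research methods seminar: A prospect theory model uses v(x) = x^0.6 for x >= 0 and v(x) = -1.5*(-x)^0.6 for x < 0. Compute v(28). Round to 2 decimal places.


Since x = 28 >= 0, use v(x) = x^0.6
28^0.6 = 7.3841
v(28) = 7.38


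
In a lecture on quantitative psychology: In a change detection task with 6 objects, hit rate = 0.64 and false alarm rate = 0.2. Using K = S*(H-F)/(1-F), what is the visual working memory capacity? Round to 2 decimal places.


K = S * (H - F) / (1 - F)
H - F = 0.44
1 - F = 0.8
K = 6 * 0.44 / 0.8
= 3.30


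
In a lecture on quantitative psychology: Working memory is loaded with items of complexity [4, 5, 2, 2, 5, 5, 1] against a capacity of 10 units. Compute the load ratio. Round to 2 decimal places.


Total complexity = 4 + 5 + 2 + 2 + 5 + 5 + 1 = 24
Load = total / capacity = 24 / 10
= 2.40


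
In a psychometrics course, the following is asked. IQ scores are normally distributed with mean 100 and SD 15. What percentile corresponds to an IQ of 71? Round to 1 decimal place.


z = (IQ - mean) / SD
z = (71 - 100) / 15 = -1.9333
Percentile = Phi(-1.9333) * 100
Phi(-1.9333) = 0.0266
= 2.7


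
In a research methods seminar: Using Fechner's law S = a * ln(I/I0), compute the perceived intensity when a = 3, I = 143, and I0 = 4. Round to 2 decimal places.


S = 3 * ln(143/4)
I/I0 = 35.75
ln(35.75) = 3.5766
S = 3 * 3.5766
= 10.73


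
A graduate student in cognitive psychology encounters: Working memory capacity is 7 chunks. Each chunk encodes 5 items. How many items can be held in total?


Total items = chunks * items_per_chunk
= 7 * 5
= 35


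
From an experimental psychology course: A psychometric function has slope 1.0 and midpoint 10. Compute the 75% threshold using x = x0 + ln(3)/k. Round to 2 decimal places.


At P = 0.75: 0.75 = 1/(1 + e^(-k*(x-x0)))
Solving: e^(-k*(x-x0)) = 1/3
x = x0 + ln(3)/k
ln(3) = 1.0986
x = 10 + 1.0986/1.0
= 10 + 1.0986
= 11.10


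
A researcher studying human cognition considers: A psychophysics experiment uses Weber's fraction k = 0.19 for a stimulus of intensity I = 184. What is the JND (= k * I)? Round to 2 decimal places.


JND = k * I
JND = 0.19 * 184
= 34.96


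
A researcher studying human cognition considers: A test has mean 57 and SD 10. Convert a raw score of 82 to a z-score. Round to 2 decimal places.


z = (X - mu) / sigma
= (82 - 57) / 10
= 25 / 10
= 2.50


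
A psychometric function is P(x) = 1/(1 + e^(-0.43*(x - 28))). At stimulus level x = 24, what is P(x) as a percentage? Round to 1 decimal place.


P(x) = 1/(1 + e^(-0.43*(24 - 28)))
Exponent = -0.43 * -4 = 1.72
e^(1.72) = 5.584528
P = 1/(1 + 5.584528) = 0.151871
Percentage = 15.2


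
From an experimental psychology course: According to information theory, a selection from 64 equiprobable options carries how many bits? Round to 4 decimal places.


H = log2(n)
H = log2(64)
= 6.0000


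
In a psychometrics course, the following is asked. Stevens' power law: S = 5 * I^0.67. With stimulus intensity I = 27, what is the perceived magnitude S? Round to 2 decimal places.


S = 5 * 27^0.67
27^0.67 = 9.0994
S = 5 * 9.0994
= 45.50


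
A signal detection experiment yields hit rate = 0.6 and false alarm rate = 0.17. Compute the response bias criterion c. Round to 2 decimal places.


c = -0.5 * (z(HR) + z(FAR))
z(0.6) = 0.2533
z(0.17) = -0.9542
c = -0.5 * (0.2533 + -0.9542)
= -0.5 * -0.7009
= 0.35


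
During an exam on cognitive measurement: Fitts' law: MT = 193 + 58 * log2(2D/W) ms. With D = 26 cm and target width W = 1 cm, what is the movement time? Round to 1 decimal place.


MT = 193 + 58 * log2(2*26/1)
2D/W = 52.0
log2(52.0) = 5.7004
MT = 193 + 58 * 5.7004
= 523.6 ms


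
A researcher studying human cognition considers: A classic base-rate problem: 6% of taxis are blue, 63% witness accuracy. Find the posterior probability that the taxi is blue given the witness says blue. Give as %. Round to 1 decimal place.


P(blue | says blue) = P(says blue | blue)*P(blue) / [P(says blue | blue)*P(blue) + P(says blue | not blue)*P(not blue)]
Numerator = 0.63 * 0.06 = 0.0378
False identification = 0.37 * 0.94 = 0.3478
P = 0.0378 / (0.0378 + 0.3478)
= 0.0378 / 0.3856
As percentage = 9.8


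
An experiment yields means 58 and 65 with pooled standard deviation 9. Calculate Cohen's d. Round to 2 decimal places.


Cohen's d = (M1 - M2) / S_pooled
= (58 - 65) / 9
= -7 / 9
= -0.78


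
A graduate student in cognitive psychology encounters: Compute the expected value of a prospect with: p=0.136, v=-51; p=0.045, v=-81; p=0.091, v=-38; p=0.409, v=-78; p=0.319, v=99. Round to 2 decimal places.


EU = sum(p_i * v_i)
0.136 * -51 = -6.936
0.045 * -81 = -3.645
0.091 * -38 = -3.458
0.409 * -78 = -31.902
0.319 * 99 = 31.581
EU = -6.936 + -3.645 + -3.458 + -31.902 + 31.581
= -14.36


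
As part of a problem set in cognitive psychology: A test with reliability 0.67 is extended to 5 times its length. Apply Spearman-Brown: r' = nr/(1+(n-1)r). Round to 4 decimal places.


r_new = n*r / (1 + (n-1)*r)
Numerator = 5 * 0.67 = 3.35
Denominator = 1 + 4 * 0.67 = 3.68
r_new = 3.35 / 3.68
= 0.9103


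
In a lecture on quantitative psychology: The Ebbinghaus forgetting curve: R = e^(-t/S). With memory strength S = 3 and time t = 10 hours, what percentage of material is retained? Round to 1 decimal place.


R = e^(-t/S)
-t/S = -10/3 = -3.333333
R = e^(-3.333333) = 0.035674
Percentage = 0.035674 * 100
= 3.6


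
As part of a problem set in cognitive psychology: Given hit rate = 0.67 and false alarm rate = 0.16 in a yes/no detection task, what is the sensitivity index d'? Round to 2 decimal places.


d' = z(HR) - z(FAR)
z(0.67) = 0.4399
z(0.16) = -0.9945
d' = 0.4399 - -0.9945
= 1.43


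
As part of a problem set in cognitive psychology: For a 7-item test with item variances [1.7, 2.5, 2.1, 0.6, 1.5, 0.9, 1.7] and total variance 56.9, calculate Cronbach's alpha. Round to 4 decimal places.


alpha = (k/(k-1)) * (1 - sum(s_i^2)/s_total^2)
sum(item variances) = 11.0
k/(k-1) = 7/6 = 1.166667
1 - 11.0/56.9 = 1 - 0.193322 = 0.806678
alpha = 1.166667 * 0.806678
= 0.9411


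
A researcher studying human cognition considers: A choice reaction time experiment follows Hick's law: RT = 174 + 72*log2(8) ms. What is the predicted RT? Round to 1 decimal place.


RT = 174 + 72 * log2(8)
log2(8) = 3.0
RT = 174 + 72 * 3.0
= 174 + 216.0
= 390.0 ms


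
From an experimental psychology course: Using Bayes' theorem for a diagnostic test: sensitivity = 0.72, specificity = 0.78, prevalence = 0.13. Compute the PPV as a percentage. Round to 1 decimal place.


PPV = (sens * prev) / (sens * prev + (1-spec) * (1-prev))
Numerator = 0.72 * 0.13 = 0.0936
P(positive and no disease) = (1 - spec) * (1 - prev) = (1 - 0.78) * (1 - 0.13) = 0.1914
Denominator = 0.0936 + 0.1914 = 0.285
PPV = 0.0936 / 0.285 = 0.328421
As percentage = 32.8


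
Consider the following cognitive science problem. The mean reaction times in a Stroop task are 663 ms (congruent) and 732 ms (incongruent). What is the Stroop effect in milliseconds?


Stroop effect = RT(incongruent) - RT(congruent)
= 732 - 663
= 69 ms


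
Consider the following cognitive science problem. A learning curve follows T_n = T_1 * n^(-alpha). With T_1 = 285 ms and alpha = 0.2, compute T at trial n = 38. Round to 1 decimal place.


T_n = 285 * 38^(-0.2)
38^(-0.2) = 0.483107
T_n = 285 * 0.483107
= 137.7 ms


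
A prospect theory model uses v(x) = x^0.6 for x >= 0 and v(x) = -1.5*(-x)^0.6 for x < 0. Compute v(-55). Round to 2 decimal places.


Since x = -55 < 0, use v(x) = -lambda*(-x)^alpha
(-x) = 55
55^0.6 = 11.0718
v(-55) = -1.5 * 11.0718
= -16.61


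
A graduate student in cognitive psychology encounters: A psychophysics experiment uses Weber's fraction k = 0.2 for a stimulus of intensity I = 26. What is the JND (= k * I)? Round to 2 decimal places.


JND = k * I
JND = 0.2 * 26
= 5.20


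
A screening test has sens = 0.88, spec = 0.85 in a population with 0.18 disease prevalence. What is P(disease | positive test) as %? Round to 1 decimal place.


PPV = (sens * prev) / (sens * prev + (1-spec) * (1-prev))
Numerator = 0.88 * 0.18 = 0.1584
P(positive and no disease) = (1 - spec) * (1 - prev) = (1 - 0.85) * (1 - 0.18) = 0.123
Denominator = 0.1584 + 0.123 = 0.2814
PPV = 0.1584 / 0.2814 = 0.5629
As percentage = 56.3


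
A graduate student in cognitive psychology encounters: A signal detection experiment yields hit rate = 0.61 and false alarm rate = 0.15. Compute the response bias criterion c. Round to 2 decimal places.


c = -0.5 * (z(HR) + z(FAR))
z(0.61) = 0.2793
z(0.15) = -1.0364
c = -0.5 * (0.2793 + -1.0364)
= -0.5 * -0.7571
= 0.38


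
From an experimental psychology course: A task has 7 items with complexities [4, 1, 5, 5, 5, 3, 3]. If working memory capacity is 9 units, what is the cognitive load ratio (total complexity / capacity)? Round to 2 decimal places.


Total complexity = 4 + 1 + 5 + 5 + 5 + 3 + 3 = 26
Load = total / capacity = 26 / 9
= 2.89


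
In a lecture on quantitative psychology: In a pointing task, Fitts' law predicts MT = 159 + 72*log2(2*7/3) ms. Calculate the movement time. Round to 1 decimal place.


MT = 159 + 72 * log2(2*7/3)
2D/W = 4.666667
log2(4.666667) = 2.2224
MT = 159 + 72 * 2.2224
= 319.0 ms


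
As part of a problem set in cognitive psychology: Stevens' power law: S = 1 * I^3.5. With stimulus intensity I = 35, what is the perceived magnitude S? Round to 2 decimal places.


S = 1 * 35^3.5
35^3.5 = 253651.9207
S = 1 * 253651.9207
= 253651.92


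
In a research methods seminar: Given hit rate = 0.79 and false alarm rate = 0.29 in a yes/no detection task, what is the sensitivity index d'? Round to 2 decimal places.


d' = z(HR) - z(FAR)
z(0.79) = 0.8064
z(0.29) = -0.5534
d' = 0.8064 - -0.5534
= 1.36


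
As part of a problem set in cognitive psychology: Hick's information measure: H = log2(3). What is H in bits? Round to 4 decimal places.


H = log2(n)
H = log2(3)
= 1.5850


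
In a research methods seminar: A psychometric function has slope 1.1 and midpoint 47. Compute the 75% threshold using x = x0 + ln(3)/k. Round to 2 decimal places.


At P = 0.75: 0.75 = 1/(1 + e^(-k*(x-x0)))
Solving: e^(-k*(x-x0)) = 1/3
x = x0 + ln(3)/k
ln(3) = 1.0986
x = 47 + 1.0986/1.1
= 47 + 0.9987
= 48.00


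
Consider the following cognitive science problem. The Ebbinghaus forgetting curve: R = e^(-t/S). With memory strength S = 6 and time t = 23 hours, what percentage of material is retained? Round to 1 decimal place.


R = e^(-t/S)
-t/S = -23/6 = -3.833333
R = e^(-3.833333) = 0.021637
Percentage = 0.021637 * 100
= 2.2


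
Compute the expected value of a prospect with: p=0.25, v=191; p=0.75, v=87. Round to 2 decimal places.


EU = sum(p_i * v_i)
0.25 * 191 = 47.75
0.75 * 87 = 65.25
EU = 47.75 + 65.25
= 113.00


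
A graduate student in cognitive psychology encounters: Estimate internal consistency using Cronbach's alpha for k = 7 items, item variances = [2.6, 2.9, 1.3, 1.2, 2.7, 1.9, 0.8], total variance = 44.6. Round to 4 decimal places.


alpha = (k/(k-1)) * (1 - sum(s_i^2)/s_total^2)
sum(item variances) = 13.4
k/(k-1) = 7/6 = 1.166667
1 - 13.4/44.6 = 1 - 0.300448 = 0.699552
alpha = 1.166667 * 0.699552
= 0.8161


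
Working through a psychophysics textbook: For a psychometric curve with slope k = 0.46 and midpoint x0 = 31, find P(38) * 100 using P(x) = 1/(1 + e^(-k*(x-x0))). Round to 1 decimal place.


P(x) = 1/(1 + e^(-0.46*(38 - 31)))
Exponent = -0.46 * 7 = -3.22
e^(-3.22) = 0.039955
P = 1/(1 + 0.039955) = 0.96158
Percentage = 96.2


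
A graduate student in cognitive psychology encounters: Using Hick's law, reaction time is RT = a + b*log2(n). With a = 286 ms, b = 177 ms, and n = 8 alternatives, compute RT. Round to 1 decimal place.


RT = 286 + 177 * log2(8)
log2(8) = 3.0
RT = 286 + 177 * 3.0
= 286 + 531.0
= 817.0 ms


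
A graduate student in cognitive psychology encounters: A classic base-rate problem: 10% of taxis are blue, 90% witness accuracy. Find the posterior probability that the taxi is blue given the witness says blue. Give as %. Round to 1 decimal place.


P(blue | says blue) = P(says blue | blue)*P(blue) / [P(says blue | blue)*P(blue) + P(says blue | not blue)*P(not blue)]
Numerator = 0.9 * 0.1 = 0.09
False identification = 0.1 * 0.9 = 0.09
P = 0.09 / (0.09 + 0.09)
= 0.09 / 0.18
As percentage = 50.0


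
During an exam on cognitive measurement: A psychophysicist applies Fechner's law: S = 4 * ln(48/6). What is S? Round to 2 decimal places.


S = 4 * ln(48/6)
I/I0 = 8.0
ln(8.0) = 2.0794
S = 4 * 2.0794
= 8.32


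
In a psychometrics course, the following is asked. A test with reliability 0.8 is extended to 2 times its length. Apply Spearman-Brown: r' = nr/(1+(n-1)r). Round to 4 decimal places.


r_new = n*r / (1 + (n-1)*r)
Numerator = 2 * 0.8 = 1.6
Denominator = 1 + 1 * 0.8 = 1.8
r_new = 1.6 / 1.8
= 0.8889


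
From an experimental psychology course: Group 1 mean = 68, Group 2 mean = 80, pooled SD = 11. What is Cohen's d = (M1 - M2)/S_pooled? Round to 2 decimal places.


Cohen's d = (M1 - M2) / S_pooled
= (68 - 80) / 11
= -12 / 11
= -1.09


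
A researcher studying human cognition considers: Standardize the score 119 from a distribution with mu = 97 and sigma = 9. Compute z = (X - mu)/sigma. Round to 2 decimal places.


z = (X - mu) / sigma
= (119 - 97) / 9
= 22 / 9
= 2.44


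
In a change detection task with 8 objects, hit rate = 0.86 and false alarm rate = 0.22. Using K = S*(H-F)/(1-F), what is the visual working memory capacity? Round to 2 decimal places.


K = S * (H - F) / (1 - F)
H - F = 0.64
1 - F = 0.78
K = 8 * 0.64 / 0.78
= 6.56


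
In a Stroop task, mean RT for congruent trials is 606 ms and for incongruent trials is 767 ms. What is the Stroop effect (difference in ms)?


Stroop effect = RT(incongruent) - RT(congruent)
= 767 - 606
= 161 ms


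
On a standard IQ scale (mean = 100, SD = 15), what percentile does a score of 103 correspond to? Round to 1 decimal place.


z = (IQ - mean) / SD
z = (103 - 100) / 15 = 0.2
Percentile = Phi(0.2) * 100
Phi(0.2) = 0.57926
= 57.9


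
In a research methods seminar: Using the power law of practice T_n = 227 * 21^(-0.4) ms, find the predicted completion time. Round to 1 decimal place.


T_n = 227 * 21^(-0.4)
21^(-0.4) = 0.295878
T_n = 227 * 0.295878
= 67.2 ms


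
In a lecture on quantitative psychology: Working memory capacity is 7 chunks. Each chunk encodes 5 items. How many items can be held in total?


Total items = chunks * items_per_chunk
= 7 * 5
= 35


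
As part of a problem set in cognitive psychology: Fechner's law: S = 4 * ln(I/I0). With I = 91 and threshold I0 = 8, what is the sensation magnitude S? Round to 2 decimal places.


S = 4 * ln(91/8)
I/I0 = 11.375
ln(11.375) = 2.4314
S = 4 * 2.4314
= 9.73


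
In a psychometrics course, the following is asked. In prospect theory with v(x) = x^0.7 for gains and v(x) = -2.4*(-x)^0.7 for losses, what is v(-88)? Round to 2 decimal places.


Since x = -88 < 0, use v(x) = -lambda*(-x)^alpha
(-x) = 88
88^0.7 = 22.9688
v(-88) = -2.4 * 22.9688
= -55.13


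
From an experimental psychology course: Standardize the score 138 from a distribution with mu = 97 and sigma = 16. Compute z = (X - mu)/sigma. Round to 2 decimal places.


z = (X - mu) / sigma
= (138 - 97) / 16
= 41 / 16
= 2.56


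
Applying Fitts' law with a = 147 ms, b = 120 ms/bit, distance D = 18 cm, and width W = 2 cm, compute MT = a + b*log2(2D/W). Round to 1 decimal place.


MT = 147 + 120 * log2(2*18/2)
2D/W = 18.0
log2(18.0) = 4.1699
MT = 147 + 120 * 4.1699
= 647.4 ms


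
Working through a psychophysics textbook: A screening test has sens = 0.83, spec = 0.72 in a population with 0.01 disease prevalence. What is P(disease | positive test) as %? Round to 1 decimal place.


PPV = (sens * prev) / (sens * prev + (1-spec) * (1-prev))
Numerator = 0.83 * 0.01 = 0.0083
P(positive and no disease) = (1 - spec) * (1 - prev) = (1 - 0.72) * (1 - 0.01) = 0.2772
Denominator = 0.0083 + 0.2772 = 0.2855
PPV = 0.0083 / 0.2855 = 0.029072
As percentage = 2.9


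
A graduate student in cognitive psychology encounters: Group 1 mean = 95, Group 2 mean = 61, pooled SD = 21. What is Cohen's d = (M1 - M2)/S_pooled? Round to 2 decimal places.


Cohen's d = (M1 - M2) / S_pooled
= (95 - 61) / 21
= 34 / 21
= 1.62


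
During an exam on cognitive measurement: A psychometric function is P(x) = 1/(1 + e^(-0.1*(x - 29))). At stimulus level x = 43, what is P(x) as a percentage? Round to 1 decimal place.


P(x) = 1/(1 + e^(-0.1*(43 - 29)))
Exponent = -0.1 * 14 = -1.4
e^(-1.4) = 0.246597
P = 1/(1 + 0.246597) = 0.802184
Percentage = 80.2


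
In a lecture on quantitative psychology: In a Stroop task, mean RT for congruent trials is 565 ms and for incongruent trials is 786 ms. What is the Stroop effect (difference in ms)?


Stroop effect = RT(incongruent) - RT(congruent)
= 786 - 565
= 221 ms


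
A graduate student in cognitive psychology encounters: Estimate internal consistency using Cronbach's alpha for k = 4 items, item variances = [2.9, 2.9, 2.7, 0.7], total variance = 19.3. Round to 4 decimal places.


alpha = (k/(k-1)) * (1 - sum(s_i^2)/s_total^2)
sum(item variances) = 9.2
k/(k-1) = 4/3 = 1.333333
1 - 9.2/19.3 = 1 - 0.476684 = 0.523316
alpha = 1.333333 * 0.523316
= 0.6978


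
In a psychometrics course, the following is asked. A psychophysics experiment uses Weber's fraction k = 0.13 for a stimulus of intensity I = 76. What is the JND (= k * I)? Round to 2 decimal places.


JND = k * I
JND = 0.13 * 76
= 9.88


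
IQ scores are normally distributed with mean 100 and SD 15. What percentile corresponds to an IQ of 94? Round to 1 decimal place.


z = (IQ - mean) / SD
z = (94 - 100) / 15 = -0.4
Percentile = Phi(-0.4) * 100
Phi(-0.4) = 0.344578
= 34.5


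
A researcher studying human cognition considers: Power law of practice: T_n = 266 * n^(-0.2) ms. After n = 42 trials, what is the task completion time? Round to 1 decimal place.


T_n = 266 * 42^(-0.2)
42^(-0.2) = 0.473533
T_n = 266 * 0.473533
= 126.0 ms


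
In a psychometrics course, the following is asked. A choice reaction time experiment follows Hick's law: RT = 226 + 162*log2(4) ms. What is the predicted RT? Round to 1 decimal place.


RT = 226 + 162 * log2(4)
log2(4) = 2.0
RT = 226 + 162 * 2.0
= 226 + 324.0
= 550.0 ms


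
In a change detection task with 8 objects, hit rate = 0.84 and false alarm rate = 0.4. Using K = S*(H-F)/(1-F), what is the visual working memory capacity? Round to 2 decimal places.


K = S * (H - F) / (1 - F)
H - F = 0.44
1 - F = 0.6
K = 8 * 0.44 / 0.6
= 5.87


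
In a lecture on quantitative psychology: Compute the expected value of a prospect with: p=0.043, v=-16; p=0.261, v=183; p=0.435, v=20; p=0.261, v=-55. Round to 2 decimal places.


EU = sum(p_i * v_i)
0.043 * -16 = -0.688
0.261 * 183 = 47.763
0.435 * 20 = 8.7
0.261 * -55 = -14.355
EU = -0.688 + 47.763 + 8.7 + -14.355
= 41.42


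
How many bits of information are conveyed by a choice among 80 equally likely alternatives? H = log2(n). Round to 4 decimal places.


H = log2(n)
H = log2(80)
= 6.3219


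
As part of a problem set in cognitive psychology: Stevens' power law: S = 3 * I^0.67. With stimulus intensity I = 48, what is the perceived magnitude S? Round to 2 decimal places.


S = 3 * 48^0.67
48^0.67 = 13.3792
S = 3 * 13.3792
= 40.14


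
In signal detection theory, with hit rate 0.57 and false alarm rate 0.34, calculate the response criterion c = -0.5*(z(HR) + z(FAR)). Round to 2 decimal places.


c = -0.5 * (z(HR) + z(FAR))
z(0.57) = 0.1764
z(0.34) = -0.4125
c = -0.5 * (0.1764 + -0.4125)
= -0.5 * -0.2361
= 0.12


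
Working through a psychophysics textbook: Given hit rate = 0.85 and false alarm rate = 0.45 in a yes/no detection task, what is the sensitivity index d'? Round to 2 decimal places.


d' = z(HR) - z(FAR)
z(0.85) = 1.0364
z(0.45) = -0.1257
d' = 1.0364 - -0.1257
= 1.16


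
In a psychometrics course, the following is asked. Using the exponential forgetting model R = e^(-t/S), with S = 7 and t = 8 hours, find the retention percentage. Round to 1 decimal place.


R = e^(-t/S)
-t/S = -8/7 = -1.142857
R = e^(-1.142857) = 0.318907
Percentage = 0.318907 * 100
= 31.9


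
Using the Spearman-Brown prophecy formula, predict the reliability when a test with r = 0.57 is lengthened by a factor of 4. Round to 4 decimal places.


r_new = n*r / (1 + (n-1)*r)
Numerator = 4 * 0.57 = 2.28
Denominator = 1 + 3 * 0.57 = 2.71
r_new = 2.28 / 2.71
= 0.8413


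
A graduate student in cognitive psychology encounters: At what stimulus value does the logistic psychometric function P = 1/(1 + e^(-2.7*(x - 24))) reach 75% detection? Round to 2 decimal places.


At P = 0.75: 0.75 = 1/(1 + e^(-k*(x-x0)))
Solving: e^(-k*(x-x0)) = 1/3
x = x0 + ln(3)/k
ln(3) = 1.0986
x = 24 + 1.0986/2.7
= 24 + 0.4069
= 24.41


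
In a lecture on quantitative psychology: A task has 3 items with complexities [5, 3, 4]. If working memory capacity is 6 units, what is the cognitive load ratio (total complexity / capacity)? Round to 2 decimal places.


Total complexity = 5 + 3 + 4 = 12
Load = total / capacity = 12 / 6
= 2.00


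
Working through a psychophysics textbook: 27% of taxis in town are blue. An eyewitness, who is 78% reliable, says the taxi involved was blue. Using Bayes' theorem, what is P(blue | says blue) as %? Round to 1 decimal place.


P(blue | says blue) = P(says blue | blue)*P(blue) / [P(says blue | blue)*P(blue) + P(says blue | not blue)*P(not blue)]
Numerator = 0.78 * 0.27 = 0.2106
False identification = 0.22 * 0.73 = 0.1606
P = 0.2106 / (0.2106 + 0.1606)
= 0.2106 / 0.3712
As percentage = 56.7


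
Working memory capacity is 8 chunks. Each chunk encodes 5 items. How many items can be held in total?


Total items = chunks * items_per_chunk
= 8 * 5
= 40


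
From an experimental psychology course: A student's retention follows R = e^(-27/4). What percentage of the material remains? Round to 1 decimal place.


R = e^(-t/S)
-t/S = -27/4 = -6.75
R = e^(-6.75) = 0.001171
Percentage = 0.001171 * 100
= 0.1


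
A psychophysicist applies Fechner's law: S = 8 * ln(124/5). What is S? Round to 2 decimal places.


S = 8 * ln(124/5)
I/I0 = 24.8
ln(24.8) = 3.2108
S = 8 * 3.2108
= 25.69


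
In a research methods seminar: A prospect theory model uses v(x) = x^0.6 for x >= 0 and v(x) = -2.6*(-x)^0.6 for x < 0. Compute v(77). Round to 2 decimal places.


Since x = 77 >= 0, use v(x) = x^0.6
77^0.6 = 13.5486
v(77) = 13.55


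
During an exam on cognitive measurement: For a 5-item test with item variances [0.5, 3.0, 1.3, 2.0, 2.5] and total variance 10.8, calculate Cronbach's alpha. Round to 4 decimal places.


alpha = (k/(k-1)) * (1 - sum(s_i^2)/s_total^2)
sum(item variances) = 9.3
k/(k-1) = 5/4 = 1.25
1 - 9.3/10.8 = 1 - 0.861111 = 0.138889
alpha = 1.25 * 0.138889
= 0.1736


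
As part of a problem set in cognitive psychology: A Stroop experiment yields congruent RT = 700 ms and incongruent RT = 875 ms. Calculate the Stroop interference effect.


Stroop effect = RT(incongruent) - RT(congruent)
= 875 - 700
= 175 ms


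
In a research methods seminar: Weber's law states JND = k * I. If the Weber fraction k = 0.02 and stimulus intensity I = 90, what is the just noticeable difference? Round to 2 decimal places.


JND = k * I
JND = 0.02 * 90
= 1.80


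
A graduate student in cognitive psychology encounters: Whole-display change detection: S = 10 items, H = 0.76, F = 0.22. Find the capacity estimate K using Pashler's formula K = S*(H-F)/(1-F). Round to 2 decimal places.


K = S * (H - F) / (1 - F)
H - F = 0.54
1 - F = 0.78
K = 10 * 0.54 / 0.78
= 6.92


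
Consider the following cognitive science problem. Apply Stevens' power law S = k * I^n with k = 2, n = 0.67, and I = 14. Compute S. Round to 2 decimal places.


S = 2 * 14^0.67
14^0.67 = 5.8601
S = 2 * 5.8601
= 11.72


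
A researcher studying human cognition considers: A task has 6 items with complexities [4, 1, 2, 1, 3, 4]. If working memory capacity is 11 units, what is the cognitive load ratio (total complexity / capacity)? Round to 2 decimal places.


Total complexity = 4 + 1 + 2 + 1 + 3 + 4 = 15
Load = total / capacity = 15 / 11
= 1.36


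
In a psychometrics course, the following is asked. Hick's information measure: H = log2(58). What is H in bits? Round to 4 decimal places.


H = log2(n)
H = log2(58)
= 5.8580


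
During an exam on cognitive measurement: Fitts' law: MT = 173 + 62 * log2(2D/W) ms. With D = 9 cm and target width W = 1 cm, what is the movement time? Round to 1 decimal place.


MT = 173 + 62 * log2(2*9/1)
2D/W = 18.0
log2(18.0) = 4.1699
MT = 173 + 62 * 4.1699
= 431.5 ms


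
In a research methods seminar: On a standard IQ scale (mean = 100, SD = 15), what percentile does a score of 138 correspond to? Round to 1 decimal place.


z = (IQ - mean) / SD
z = (138 - 100) / 15 = 2.5333
Percentile = Phi(2.5333) * 100
Phi(2.5333) = 0.99435
= 99.4


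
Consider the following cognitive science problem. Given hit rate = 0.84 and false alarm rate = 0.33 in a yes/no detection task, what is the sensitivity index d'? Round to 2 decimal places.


d' = z(HR) - z(FAR)
z(0.84) = 0.9945
z(0.33) = -0.4399
d' = 0.9945 - -0.4399
= 1.43


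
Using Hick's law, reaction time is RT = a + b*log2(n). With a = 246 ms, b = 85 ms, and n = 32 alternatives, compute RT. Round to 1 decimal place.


RT = 246 + 85 * log2(32)
log2(32) = 5.0
RT = 246 + 85 * 5.0
= 246 + 425.0
= 671.0 ms


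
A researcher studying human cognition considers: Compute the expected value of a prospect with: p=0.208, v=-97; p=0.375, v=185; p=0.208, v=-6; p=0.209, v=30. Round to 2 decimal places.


EU = sum(p_i * v_i)
0.208 * -97 = -20.176
0.375 * 185 = 69.375
0.208 * -6 = -1.248
0.209 * 30 = 6.27
EU = -20.176 + 69.375 + -1.248 + 6.27
= 54.22


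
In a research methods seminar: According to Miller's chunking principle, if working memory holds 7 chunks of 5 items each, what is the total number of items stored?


Total items = chunks * items_per_chunk
= 7 * 5
= 35


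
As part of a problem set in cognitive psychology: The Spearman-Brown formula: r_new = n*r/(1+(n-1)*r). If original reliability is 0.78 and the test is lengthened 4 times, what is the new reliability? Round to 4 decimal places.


r_new = n*r / (1 + (n-1)*r)
Numerator = 4 * 0.78 = 3.12
Denominator = 1 + 3 * 0.78 = 3.34
r_new = 3.12 / 3.34
= 0.9341


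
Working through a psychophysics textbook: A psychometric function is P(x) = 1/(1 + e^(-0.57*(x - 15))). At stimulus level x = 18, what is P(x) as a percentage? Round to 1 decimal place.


P(x) = 1/(1 + e^(-0.57*(18 - 15)))
Exponent = -0.57 * 3 = -1.71
e^(-1.71) = 0.180866
P = 1/(1 + 0.180866) = 0.846836
Percentage = 84.7


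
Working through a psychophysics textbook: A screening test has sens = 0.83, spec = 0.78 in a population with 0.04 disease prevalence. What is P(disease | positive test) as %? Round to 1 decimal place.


PPV = (sens * prev) / (sens * prev + (1-spec) * (1-prev))
Numerator = 0.83 * 0.04 = 0.0332
P(positive and no disease) = (1 - spec) * (1 - prev) = (1 - 0.78) * (1 - 0.04) = 0.2112
Denominator = 0.0332 + 0.2112 = 0.2444
PPV = 0.0332 / 0.2444 = 0.135843
As percentage = 13.6


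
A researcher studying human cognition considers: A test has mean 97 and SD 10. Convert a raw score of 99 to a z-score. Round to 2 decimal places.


z = (X - mu) / sigma
= (99 - 97) / 10
= 2 / 10
= 0.20


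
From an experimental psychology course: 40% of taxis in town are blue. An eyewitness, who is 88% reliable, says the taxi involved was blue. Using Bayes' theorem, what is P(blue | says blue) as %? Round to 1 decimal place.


P(blue | says blue) = P(says blue | blue)*P(blue) / [P(says blue | blue)*P(blue) + P(says blue | not blue)*P(not blue)]
Numerator = 0.88 * 0.4 = 0.352
False identification = 0.12 * 0.6 = 0.072
P = 0.352 / (0.352 + 0.072)
= 0.352 / 0.424
As percentage = 83.0


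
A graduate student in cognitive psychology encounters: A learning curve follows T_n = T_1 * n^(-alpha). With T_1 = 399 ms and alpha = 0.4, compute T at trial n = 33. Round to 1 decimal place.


T_n = 399 * 33^(-0.4)
33^(-0.4) = 0.246942
T_n = 399 * 0.246942
= 98.5 ms


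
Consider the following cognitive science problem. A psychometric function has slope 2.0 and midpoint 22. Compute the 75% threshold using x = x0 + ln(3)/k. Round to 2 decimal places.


At P = 0.75: 0.75 = 1/(1 + e^(-k*(x-x0)))
Solving: e^(-k*(x-x0)) = 1/3
x = x0 + ln(3)/k
ln(3) = 1.0986
x = 22 + 1.0986/2.0
= 22 + 0.5493
= 22.55


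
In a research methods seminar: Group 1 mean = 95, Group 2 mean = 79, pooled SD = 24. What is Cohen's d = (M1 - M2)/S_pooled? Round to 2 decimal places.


Cohen's d = (M1 - M2) / S_pooled
= (95 - 79) / 24
= 16 / 24
= 0.67


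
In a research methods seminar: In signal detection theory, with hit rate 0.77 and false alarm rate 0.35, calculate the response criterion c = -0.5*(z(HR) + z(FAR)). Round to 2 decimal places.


c = -0.5 * (z(HR) + z(FAR))
z(0.77) = 0.7388
z(0.35) = -0.3853
c = -0.5 * (0.7388 + -0.3853)
= -0.5 * 0.3535
= -0.18


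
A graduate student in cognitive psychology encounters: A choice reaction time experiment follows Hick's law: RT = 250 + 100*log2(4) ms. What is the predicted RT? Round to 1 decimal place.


RT = 250 + 100 * log2(4)
log2(4) = 2.0
RT = 250 + 100 * 2.0
= 250 + 200.0
= 450.0 ms


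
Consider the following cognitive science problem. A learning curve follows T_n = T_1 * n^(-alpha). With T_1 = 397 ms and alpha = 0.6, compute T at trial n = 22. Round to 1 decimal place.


T_n = 397 * 22^(-0.6)
22^(-0.6) = 0.156512
T_n = 397 * 0.156512
= 62.1 ms


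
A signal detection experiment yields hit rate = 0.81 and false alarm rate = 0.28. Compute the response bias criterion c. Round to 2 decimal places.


c = -0.5 * (z(HR) + z(FAR))
z(0.81) = 0.8779
z(0.28) = -0.5828
c = -0.5 * (0.8779 + -0.5828)
= -0.5 * 0.2951
= -0.15


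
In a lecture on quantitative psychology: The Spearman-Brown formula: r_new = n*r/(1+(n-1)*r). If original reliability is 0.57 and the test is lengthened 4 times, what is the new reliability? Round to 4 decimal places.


r_new = n*r / (1 + (n-1)*r)
Numerator = 4 * 0.57 = 2.28
Denominator = 1 + 3 * 0.57 = 2.71
r_new = 2.28 / 2.71
= 0.8413


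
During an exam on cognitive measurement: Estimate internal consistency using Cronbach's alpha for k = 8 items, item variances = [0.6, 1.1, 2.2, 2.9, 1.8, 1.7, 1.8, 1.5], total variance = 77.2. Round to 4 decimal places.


alpha = (k/(k-1)) * (1 - sum(s_i^2)/s_total^2)
sum(item variances) = 13.6
k/(k-1) = 8/7 = 1.142857
1 - 13.6/77.2 = 1 - 0.176166 = 0.823834
alpha = 1.142857 * 0.823834
= 0.9415
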